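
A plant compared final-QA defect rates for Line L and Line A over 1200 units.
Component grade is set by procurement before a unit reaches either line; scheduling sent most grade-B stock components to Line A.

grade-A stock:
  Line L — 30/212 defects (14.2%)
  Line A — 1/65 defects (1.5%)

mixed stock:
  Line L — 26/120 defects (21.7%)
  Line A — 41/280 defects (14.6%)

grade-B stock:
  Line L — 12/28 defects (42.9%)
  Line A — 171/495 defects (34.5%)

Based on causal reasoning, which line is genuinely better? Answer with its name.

The component grade-specific comparison favours Line A throughout, but the pooled figures favour Line L. The question is whether to condition on component grade.
The imbalance in component grade arose from how units were allocated, not from anything the line did; and component grade independently affects the outcome. The pooled gap is confounded — condition on component grade.
Within each level — grade-A stock: 14.2% vs 1.5%; mixed stock: 21.7% vs 14.6%; grade-B stock: 42.9% vs 34.5% — Line A is lower every time.

Line A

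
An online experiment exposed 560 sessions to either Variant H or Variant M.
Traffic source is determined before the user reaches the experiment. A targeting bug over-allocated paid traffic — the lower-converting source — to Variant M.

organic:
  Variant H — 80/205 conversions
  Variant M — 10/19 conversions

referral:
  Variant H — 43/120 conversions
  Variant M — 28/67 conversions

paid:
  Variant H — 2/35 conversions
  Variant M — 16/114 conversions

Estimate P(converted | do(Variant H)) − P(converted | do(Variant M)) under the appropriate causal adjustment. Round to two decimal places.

Variant M is higher inside every traffic source stratum but Variant H is higher in aggregate. Whether to stratify depends on how traffic source relates to the variant.
Traffic source differs across variants for reasons unrelated to any effect of the variant itself, and it separately predicts the outcome — a classic confounder. We must compare within traffic source levels.
Adjusting over the population distribution of traffic source: 0.400·(0.390−0.526) + 0.334·(0.358−0.418) + 0.266·(0.057−0.140) = -0.096.

-0.10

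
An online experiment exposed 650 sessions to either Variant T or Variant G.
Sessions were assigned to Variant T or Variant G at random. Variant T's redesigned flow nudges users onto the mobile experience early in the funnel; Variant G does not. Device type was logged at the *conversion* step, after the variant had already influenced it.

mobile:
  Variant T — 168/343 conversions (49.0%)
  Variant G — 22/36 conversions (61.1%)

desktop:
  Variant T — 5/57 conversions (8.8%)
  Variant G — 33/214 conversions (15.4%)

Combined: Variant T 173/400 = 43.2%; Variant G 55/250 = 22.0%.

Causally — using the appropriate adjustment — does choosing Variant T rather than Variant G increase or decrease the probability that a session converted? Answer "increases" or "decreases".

increases

Device type is downstream of the variant. One should not condition on a consequence of treatment, so the overall rates are the right comparison.
Pooled: Variant T 43.2% vs Variant G 22.0%; Variant T is higher overall.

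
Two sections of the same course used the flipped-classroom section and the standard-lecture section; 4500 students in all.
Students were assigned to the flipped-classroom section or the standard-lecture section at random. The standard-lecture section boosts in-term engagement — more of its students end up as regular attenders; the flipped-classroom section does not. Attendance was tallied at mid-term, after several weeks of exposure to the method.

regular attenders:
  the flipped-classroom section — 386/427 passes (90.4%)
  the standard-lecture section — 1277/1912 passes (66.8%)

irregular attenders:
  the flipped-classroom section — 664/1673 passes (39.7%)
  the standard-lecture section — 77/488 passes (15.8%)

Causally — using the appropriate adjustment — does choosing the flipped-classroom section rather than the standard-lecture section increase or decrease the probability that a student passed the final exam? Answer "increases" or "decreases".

Mid-term attendance is recorded after the teaching method and is itself shifted by it — it sits on the causal path from teaching method to outcome. Conditioning on a mediator would strip out part of the effect we want; the pooled comparison gives the total causal effect.
Pooled: the flipped-classroom section 50.0% vs the standard-lecture section 56.4%; the standard-lecture section is higher overall.

decreases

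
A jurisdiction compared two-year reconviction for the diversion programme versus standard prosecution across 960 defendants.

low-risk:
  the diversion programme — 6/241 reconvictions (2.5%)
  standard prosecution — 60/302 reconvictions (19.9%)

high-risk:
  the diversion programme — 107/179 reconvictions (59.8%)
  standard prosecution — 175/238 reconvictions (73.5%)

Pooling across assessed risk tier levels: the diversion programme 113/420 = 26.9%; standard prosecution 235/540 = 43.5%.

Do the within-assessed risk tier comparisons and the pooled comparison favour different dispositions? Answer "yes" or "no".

no

Within each assessed risk tier level (low-risk 2.5% vs 19.9%; high-risk 59.8% vs 73.5%), the diversion programme has the lower rate every time. Pooled: 26.9% vs 43.5% — the diversion programme has the lower rate overall. They agree.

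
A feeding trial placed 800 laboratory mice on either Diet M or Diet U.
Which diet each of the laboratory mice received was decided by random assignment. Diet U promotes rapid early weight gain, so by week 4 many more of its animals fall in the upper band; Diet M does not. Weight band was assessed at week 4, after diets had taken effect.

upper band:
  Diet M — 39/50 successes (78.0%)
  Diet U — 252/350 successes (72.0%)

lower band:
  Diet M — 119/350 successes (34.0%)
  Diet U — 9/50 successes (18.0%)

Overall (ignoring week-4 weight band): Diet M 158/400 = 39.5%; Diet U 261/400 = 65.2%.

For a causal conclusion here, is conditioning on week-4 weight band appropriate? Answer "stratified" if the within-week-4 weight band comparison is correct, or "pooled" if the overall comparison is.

Diet M is higher inside every week-4 weight band stratum but Diet U is higher in aggregate. Whether to stratify depends on how week-4 weight band relates to the diet.
The distribution of week-4 weight band is itself part of what the diet does — it is an intermediate outcome. Holding it fixed would remove that part of the effect; the total effect is the pooled difference.
Pooled: Diet M 39.5% vs Diet U 65.2%; Diet U is higher overall.

pooled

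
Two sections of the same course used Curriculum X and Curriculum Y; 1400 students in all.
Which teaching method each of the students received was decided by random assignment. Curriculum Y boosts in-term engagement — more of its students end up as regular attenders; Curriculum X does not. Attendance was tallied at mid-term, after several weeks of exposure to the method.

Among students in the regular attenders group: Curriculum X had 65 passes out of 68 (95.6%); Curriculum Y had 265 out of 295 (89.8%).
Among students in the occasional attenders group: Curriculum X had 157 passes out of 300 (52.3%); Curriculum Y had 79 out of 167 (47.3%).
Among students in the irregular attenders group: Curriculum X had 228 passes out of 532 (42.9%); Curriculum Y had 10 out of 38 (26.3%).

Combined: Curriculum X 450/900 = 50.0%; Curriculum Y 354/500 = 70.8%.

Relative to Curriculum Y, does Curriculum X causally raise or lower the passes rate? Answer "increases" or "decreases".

decreases

Mid-term attendance here is a post-treatment variable shaped by the teaching method; conditioning on it would introduce bias rather than remove it. The overall comparison is the causal one.
Pooled: Curriculum X 50.0% vs Curriculum Y 70.8%; Curriculum Y is higher overall.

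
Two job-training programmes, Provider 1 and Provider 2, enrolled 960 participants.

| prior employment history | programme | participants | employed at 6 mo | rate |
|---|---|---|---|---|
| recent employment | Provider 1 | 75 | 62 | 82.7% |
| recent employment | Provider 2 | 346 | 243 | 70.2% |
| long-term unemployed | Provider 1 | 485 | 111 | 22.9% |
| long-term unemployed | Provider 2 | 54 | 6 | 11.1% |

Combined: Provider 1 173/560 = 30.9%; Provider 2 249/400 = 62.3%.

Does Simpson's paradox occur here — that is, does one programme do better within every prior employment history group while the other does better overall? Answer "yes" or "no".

yes

Within each prior employment history level (recent employment 82.7% vs 70.2%; long-term unemployed 22.9% vs 11.1%), Provider 1 has the higher rate every time. Pooled: 30.9% vs 62.3% — Provider 2 has the higher rate overall. The two comparisons disagree.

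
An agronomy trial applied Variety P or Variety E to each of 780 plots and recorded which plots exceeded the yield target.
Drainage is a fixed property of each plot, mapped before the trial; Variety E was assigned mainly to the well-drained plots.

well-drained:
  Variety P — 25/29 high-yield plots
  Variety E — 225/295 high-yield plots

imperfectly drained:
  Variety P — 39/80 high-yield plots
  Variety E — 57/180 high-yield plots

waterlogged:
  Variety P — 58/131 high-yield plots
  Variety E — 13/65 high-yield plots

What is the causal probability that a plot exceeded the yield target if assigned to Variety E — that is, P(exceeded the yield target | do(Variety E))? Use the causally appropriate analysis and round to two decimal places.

Field drainage differs across varietys for reasons unrelated to any effect of the variety itself, and it separately predicts the outcome — a classic confounder. We must compare within field drainage levels.
Standardising Variety E to the population field drainage mix: 0.415·225/295 + 0.333·57/180 + 0.251·13/65 = 0.473.

0.47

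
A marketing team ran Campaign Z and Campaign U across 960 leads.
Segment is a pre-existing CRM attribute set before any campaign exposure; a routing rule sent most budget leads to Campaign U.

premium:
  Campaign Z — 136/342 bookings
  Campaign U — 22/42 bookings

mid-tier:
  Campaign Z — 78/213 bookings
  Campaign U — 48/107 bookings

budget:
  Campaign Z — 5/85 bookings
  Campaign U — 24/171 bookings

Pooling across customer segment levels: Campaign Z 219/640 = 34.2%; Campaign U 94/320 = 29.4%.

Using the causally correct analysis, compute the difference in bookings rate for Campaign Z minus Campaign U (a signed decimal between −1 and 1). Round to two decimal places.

-0.10

The customer segment-specific comparison favours Campaign U throughout, but the pooled figures favour Campaign Z. The question is whether to condition on customer segment.
Customer segment is set before the campaign has any effect — it is not caused by the campaign — and it independently drives the outcome. That makes it a confounder, so the causal comparison is within customer segment levels.
Adjusting over the population distribution of customer segment: 0.400·(0.398−0.524) + 0.333·(0.366−0.449) + 0.267·(0.059−0.140) = -0.100.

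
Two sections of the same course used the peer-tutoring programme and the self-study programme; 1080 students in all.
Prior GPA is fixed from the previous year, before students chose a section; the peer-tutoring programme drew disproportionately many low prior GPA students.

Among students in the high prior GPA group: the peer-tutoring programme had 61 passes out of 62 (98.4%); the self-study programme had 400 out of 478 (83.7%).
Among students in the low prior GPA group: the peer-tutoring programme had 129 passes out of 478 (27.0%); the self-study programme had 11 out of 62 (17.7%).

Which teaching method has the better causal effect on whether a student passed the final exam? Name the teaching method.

the peer-tutoring programme

Prior GPA band satisfies the back-door criterion: it is not a descendant of the teaching method, and it blocks the spurious path from teaching method to outcome. Adjusting for it (i.e., using the within-prior GPA band rates) gives the causal effect.
Within each level — high prior GPA: 98.4% vs 83.7%; low prior GPA: 27.0% vs 17.7% — the peer-tutoring programme is higher every time.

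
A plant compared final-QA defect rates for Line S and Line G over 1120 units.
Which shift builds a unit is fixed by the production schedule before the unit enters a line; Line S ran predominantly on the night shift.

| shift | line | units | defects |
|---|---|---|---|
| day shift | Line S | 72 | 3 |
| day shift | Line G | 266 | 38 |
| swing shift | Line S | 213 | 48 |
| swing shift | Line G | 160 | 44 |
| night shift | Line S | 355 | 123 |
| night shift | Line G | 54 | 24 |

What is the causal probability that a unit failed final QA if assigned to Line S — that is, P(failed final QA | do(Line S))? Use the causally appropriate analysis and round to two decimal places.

The shift-specific comparison favours Line S throughout, but the pooled figures favour Line G. The question is whether to condition on shift.
Shift satisfies the back-door criterion: it is not a descendant of the line, and it blocks the spurious path from line to outcome. Adjusting for it (i.e., using the within-shift rates) gives the causal effect.
Standardising Line S to the population shift mix: 0.302·3/72 + 0.333·48/213 + 0.365·123/355 = 0.214.

0.21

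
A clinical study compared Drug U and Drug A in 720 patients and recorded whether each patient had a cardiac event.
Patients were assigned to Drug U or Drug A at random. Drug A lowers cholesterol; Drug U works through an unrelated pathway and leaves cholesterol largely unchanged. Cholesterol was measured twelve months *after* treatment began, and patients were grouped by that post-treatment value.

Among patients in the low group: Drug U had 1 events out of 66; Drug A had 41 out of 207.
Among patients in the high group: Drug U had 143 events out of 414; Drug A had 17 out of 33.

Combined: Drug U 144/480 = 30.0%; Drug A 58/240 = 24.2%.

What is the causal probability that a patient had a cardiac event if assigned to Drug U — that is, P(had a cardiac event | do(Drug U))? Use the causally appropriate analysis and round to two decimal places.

0.30

The distribution of cholesterol is itself part of what the drug does — it is an intermediate outcome. Holding it fixed would remove that part of the effect; the total effect is the pooled difference.
So P(outcome | do(Drug U)) is just the pooled rate for Drug U: 144/480 = 0.300.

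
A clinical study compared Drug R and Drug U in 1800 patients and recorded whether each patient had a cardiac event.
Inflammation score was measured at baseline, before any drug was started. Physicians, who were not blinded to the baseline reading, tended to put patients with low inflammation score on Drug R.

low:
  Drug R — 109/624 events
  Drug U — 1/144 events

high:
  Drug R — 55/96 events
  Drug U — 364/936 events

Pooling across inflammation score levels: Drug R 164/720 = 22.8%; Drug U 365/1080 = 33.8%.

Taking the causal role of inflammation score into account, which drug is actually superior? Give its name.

Drug U

Within every inflammation score level Drug U has the lower rate, yet pooled Drug R does — Simpson's reversal.
Inflammation score is set before the drug has any effect — it is not caused by the drug — and it independently drives the outcome. That makes it a confounder, so the causal comparison is within inflammation score levels.
Within each level — low: 17.5% vs 0.7%; high: 57.3% vs 38.9% — Drug U is lower every time.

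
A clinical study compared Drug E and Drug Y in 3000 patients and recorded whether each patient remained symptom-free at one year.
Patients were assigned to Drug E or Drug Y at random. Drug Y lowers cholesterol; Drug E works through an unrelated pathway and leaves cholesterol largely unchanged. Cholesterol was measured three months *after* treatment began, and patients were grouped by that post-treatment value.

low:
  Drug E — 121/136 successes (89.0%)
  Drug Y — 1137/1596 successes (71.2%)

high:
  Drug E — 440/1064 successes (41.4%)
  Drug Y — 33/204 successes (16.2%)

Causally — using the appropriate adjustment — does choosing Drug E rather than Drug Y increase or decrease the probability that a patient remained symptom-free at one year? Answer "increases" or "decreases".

decreases

Stratifying would compare drugs among patients the drugs themselves sorted into cholesterol groups — a form of selection on an intermediate. The unconditioned pooled rates give the total causal effect.
Pooled: Drug E 46.8% vs Drug Y 65.0%; Drug Y is higher overall.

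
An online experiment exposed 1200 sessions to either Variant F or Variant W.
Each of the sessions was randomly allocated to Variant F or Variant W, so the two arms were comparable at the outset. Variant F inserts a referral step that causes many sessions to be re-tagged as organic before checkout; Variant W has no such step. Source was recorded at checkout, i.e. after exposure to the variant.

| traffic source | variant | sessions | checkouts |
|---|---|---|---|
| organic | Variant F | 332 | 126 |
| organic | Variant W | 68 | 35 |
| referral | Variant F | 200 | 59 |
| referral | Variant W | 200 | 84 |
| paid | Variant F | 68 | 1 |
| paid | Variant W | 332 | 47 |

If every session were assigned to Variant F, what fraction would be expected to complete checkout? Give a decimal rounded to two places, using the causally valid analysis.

0.31

Traffic source lies on the pathway variant → traffic source → outcome, so adjusting for it blocks the indirect effect. For the total causal effect of variant, use the unadjusted pooled rates.
So P(outcome | do(Variant F)) is just the pooled rate for Variant F: 186/600 = 0.310.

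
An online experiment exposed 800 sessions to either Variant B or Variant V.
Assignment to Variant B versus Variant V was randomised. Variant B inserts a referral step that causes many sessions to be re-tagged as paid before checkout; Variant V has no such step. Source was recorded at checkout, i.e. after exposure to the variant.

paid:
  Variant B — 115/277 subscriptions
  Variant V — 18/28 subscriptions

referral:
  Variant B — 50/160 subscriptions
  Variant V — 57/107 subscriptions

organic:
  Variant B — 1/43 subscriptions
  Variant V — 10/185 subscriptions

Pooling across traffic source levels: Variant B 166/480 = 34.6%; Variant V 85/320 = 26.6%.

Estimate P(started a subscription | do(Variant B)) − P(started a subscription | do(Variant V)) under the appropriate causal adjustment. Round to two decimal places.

Traffic source is downstream of the variant. One should not condition on a consequence of treatment, so the overall rates are the right comparison.
The causal difference is the pooled difference: 0.346 − 0.266 = +0.080.

+0.08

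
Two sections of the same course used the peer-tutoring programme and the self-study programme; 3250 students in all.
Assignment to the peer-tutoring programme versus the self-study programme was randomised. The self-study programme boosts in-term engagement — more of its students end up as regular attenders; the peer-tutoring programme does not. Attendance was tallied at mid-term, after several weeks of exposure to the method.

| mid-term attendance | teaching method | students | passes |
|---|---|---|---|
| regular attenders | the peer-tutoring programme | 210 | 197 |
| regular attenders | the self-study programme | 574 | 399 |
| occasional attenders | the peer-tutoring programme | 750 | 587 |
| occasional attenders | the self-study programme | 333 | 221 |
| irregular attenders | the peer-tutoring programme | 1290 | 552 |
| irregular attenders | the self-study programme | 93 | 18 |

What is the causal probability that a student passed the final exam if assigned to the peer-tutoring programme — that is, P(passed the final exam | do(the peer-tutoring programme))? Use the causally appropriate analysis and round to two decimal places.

0.59

Within every mid-term attendance level the peer-tutoring programme has the higher rate, yet pooled the self-study programme does — Simpson's reversal.
The distribution of mid-term attendance is itself part of what the teaching method does — it is an intermediate outcome. Holding it fixed would remove that part of the effect; the total effect is the pooled difference.
So P(outcome | do(the peer-tutoring programme)) is just the pooled rate for the peer-tutoring programme: 1336/2250 = 0.594.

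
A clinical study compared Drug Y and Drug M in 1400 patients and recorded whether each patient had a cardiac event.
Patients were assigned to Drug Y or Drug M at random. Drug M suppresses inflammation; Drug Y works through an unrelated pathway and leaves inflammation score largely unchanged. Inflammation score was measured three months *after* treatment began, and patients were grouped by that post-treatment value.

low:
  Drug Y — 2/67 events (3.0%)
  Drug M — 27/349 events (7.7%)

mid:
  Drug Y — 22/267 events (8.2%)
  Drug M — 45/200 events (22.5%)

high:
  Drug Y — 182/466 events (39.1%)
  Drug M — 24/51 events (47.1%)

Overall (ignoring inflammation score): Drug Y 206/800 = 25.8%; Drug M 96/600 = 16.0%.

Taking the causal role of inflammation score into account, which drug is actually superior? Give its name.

Inflammation score is downstream of the drug. One should not condition on a consequence of treatment, so the overall rates are the right comparison.
Pooled: Drug Y 25.8% vs Drug M 16.0%; Drug M is lower overall.

Drug M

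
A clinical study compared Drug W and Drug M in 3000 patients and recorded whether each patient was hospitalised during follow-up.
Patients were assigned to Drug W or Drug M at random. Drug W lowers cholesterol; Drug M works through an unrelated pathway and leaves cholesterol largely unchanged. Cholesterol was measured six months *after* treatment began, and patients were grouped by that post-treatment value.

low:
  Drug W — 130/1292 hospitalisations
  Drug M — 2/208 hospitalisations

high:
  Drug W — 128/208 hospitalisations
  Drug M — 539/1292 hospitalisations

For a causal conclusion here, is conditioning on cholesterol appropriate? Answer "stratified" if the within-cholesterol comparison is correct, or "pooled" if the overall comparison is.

pooled

The distribution of cholesterol is itself part of what the drug does — it is an intermediate outcome. Holding it fixed would remove that part of the effect; the total effect is the pooled difference.
Pooled: Drug W 17.2% vs Drug M 36.1%; Drug W is lower overall.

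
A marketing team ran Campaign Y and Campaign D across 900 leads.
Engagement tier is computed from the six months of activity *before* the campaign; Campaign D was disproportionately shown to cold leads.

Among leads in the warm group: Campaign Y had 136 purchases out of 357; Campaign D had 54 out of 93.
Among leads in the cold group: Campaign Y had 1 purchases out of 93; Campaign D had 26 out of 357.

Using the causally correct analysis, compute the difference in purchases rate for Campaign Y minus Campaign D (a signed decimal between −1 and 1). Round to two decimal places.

-0.13

Here engagement tier is a common cause — it drives both which campaign a case falls under and the outcome. The crude comparison mixes populations; the stratum-specific rates are the causally relevant ones.
Adjusting over the population distribution of engagement tier: 0.500·(0.381−0.581) + 0.500·(0.011−0.073) = -0.131.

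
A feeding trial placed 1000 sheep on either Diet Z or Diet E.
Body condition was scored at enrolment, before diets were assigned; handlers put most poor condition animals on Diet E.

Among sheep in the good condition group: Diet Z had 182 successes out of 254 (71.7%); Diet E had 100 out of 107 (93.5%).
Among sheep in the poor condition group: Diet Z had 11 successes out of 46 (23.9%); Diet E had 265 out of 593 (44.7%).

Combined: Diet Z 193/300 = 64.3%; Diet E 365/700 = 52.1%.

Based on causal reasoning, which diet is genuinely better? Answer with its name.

Starting body condition differs across diets for reasons unrelated to any effect of the diet itself, and it separately predicts the outcome — a classic confounder. We must compare within starting body condition levels.
Within each level — good condition: 71.7% vs 93.5%; poor condition: 23.9% vs 44.7% — Diet E is higher every time.

Diet E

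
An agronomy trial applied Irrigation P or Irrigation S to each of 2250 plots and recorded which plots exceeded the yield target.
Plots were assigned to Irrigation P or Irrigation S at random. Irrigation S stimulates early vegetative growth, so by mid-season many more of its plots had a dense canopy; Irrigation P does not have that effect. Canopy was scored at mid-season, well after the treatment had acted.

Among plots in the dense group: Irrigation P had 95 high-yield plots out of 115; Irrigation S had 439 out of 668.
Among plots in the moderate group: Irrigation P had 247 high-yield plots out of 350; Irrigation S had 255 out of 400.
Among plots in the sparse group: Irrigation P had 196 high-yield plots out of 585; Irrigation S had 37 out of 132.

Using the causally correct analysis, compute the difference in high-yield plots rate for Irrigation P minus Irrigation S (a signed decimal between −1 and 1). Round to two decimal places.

Within every mid-season canopy level Irrigation P has the higher rate, yet pooled Irrigation S does — Simpson's reversal.
Stratifying would compare irrigations among plots the irrigations themselves sorted into mid-season canopy groups — a form of selection on an intermediate. The unconditioned pooled rates give the total causal effect.
The causal difference is the pooled difference: 0.512 − 0.609 = -0.097.

-0.10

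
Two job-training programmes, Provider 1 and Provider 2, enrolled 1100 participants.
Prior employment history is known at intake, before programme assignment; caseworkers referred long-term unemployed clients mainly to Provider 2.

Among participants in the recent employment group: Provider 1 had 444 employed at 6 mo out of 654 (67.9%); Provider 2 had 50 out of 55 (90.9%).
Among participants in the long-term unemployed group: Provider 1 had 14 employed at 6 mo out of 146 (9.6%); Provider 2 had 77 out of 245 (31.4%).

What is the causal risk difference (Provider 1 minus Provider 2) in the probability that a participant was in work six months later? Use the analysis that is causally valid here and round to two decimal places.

-0.23

Prior employment history satisfies the back-door criterion: it is not a descendant of the programme, and it blocks the spurious path from programme to outcome. Adjusting for it (i.e., using the within-prior employment history rates) gives the causal effect.
Adjusting over the population distribution of prior employment history: 0.645·(0.679−0.909) + 0.355·(0.096−0.314) = -0.226.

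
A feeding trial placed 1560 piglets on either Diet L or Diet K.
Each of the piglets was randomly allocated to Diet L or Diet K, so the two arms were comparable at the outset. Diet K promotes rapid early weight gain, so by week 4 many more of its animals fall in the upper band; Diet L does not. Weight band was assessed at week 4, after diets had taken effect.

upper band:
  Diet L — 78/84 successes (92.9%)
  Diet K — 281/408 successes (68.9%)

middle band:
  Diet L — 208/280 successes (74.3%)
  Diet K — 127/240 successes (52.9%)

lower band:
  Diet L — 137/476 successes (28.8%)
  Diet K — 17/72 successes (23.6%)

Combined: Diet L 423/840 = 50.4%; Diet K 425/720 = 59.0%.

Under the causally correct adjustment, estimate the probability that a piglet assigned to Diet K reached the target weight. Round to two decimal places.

The week-4 weight band-specific comparison favours Diet L throughout, but the pooled figures favour Diet K. The question is whether to condition on week-4 weight band.
Week-4 weight band is recorded after the diet and is itself shifted by it — it sits on the causal path from diet to outcome. Conditioning on a mediator would strip out part of the effect we want; the pooled comparison gives the total causal effect.
So P(outcome | do(Diet K)) is just the pooled rate for Diet K: 425/720 = 0.590.

0.59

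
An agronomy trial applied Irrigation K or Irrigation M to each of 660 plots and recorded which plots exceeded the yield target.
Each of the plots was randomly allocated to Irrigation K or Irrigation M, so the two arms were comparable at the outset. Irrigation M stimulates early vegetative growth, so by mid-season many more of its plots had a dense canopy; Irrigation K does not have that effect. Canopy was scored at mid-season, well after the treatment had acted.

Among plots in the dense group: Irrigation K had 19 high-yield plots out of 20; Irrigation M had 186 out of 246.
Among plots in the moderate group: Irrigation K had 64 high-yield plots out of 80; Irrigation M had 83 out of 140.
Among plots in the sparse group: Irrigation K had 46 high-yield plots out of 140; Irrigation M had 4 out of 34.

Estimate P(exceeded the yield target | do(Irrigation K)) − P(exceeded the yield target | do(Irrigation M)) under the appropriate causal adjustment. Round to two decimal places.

-0.11

Mid-season canopy is downstream of the irrigation. One should not condition on a consequence of treatment, so the overall rates are the right comparison.
The causal difference is the pooled difference: 0.537 − 0.650 = -0.113.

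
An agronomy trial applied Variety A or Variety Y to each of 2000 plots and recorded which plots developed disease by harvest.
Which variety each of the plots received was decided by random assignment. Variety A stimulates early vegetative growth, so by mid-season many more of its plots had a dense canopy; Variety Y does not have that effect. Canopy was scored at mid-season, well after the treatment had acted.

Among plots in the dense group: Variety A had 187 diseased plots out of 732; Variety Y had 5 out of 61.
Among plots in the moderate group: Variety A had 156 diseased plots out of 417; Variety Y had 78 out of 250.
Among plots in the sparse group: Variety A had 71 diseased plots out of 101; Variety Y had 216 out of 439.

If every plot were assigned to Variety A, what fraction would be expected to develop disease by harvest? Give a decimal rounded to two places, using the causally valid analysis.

0.33

Variety Y is lower inside every mid-season canopy stratum but Variety A is lower in aggregate. Whether to stratify depends on how mid-season canopy relates to the variety.
Mid-season canopy is downstream of the variety. One should not condition on a consequence of treatment, so the overall rates are the right comparison.
So P(outcome | do(Variety A)) is just the pooled rate for Variety A: 414/1250 = 0.331.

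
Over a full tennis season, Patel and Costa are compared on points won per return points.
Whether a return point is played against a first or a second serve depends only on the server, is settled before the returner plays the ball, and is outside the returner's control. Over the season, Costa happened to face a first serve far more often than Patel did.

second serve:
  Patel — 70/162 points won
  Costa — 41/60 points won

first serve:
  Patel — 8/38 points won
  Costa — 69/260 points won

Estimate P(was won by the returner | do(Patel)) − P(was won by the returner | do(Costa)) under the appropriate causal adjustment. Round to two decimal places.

-0.14

The imbalance in serve type arose from how return points were allocated, not from anything the player did; and serve type independently affects the outcome. The pooled gap is confounded — condition on serve type.
Adjusting over the population distribution of serve type: 0.427·(0.432−0.683) + 0.573·(0.211−0.265) = -0.139.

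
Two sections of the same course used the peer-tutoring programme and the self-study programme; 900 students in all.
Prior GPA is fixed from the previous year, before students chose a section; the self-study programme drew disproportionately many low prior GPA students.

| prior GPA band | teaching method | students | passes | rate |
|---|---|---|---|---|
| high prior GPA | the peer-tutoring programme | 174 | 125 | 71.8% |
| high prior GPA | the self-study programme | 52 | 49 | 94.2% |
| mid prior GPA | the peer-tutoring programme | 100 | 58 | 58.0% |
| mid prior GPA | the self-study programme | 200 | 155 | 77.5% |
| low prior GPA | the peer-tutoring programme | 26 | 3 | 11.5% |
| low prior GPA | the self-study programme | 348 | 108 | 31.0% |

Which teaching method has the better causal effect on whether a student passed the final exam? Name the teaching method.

The imbalance in prior GPA band arose from how students were allocated, not from anything the teaching method did; and prior GPA band independently affects the outcome. The pooled gap is confounded — condition on prior GPA band.
Within each level — high prior GPA: 71.8% vs 94.2%; mid prior GPA: 58.0% vs 77.5%; low prior GPA: 11.5% vs 31.0% — the self-study programme is higher every time.

the self-study programme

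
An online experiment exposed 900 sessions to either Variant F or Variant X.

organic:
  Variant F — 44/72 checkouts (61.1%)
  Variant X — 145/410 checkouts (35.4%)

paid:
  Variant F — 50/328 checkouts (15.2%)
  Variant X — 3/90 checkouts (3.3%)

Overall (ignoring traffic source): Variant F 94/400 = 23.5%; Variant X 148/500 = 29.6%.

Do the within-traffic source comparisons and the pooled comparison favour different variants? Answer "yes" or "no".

yes

Within each traffic source level (organic 61.1% vs 35.4%; paid 15.2% vs 3.3%), Variant F has the higher rate every time. Pooled: 23.5% vs 29.6% — Variant X has the higher rate overall. The two comparisons disagree.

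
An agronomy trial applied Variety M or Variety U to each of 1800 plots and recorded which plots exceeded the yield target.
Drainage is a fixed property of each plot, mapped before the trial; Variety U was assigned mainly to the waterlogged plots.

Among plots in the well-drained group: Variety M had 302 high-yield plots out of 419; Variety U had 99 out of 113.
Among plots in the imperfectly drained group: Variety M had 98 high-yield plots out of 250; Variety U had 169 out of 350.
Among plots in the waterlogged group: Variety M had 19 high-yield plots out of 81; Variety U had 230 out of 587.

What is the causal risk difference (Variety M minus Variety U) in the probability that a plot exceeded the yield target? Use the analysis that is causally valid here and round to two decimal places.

-0.13

The imbalance in field drainage arose from how plots were allocated, not from anything the variety did; and field drainage independently affects the outcome. The pooled gap is confounded — condition on field drainage.
Adjusting over the population distribution of field drainage: 0.296·(0.721−0.876) + 0.333·(0.392−0.483) + 0.371·(0.235−0.392) = -0.135.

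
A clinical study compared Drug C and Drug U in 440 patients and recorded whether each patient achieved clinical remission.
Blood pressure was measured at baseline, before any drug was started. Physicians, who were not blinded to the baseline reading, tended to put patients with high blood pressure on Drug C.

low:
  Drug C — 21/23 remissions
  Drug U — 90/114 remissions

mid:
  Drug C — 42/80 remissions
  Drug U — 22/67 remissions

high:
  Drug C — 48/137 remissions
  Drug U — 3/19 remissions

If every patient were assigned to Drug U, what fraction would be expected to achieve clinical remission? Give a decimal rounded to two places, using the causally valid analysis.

Nothing the drug does changes blood pressure; the imbalance is an allocation artefact. With blood pressure also predicting the outcome, the pooled figure is confounded, and the within-stratum comparison is the causal one.
Standardising Drug U to the population blood pressure mix: 0.311·90/114 + 0.334·22/67 + 0.355·3/19 = 0.411.

0.41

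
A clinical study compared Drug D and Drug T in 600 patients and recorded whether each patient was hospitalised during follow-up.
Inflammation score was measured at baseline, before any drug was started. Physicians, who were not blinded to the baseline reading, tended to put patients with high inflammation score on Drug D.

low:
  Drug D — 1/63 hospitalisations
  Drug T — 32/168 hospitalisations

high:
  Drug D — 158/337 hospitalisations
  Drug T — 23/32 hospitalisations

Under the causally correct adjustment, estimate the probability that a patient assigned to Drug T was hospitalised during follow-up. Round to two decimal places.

The stratified and pooled comparisons disagree (Drug D wins within each inflammation score; Drug T wins overall), so the answer turns on the causal role of inflammation score.
Inflammation score satisfies the back-door criterion: it is not a descendant of the drug, and it blocks the spurious path from drug to outcome. Adjusting for it (i.e., using the within-inflammation score rates) gives the causal effect.
Standardising Drug T to the population inflammation score mix: 0.385·32/168 + 0.615·23/32 = 0.515.

0.52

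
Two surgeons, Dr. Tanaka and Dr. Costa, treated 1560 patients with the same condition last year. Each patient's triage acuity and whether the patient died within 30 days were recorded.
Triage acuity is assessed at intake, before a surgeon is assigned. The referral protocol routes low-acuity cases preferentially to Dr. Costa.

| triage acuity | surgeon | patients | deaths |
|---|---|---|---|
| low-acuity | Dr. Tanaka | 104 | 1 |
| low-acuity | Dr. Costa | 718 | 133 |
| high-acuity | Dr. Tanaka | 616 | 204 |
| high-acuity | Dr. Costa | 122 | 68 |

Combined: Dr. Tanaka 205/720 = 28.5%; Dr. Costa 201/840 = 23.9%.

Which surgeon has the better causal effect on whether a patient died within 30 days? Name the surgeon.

Triage acuity differs across surgeons for reasons unrelated to any effect of the surgeon itself, and it separately predicts the outcome — a classic confounder. We must compare within triage acuity levels.
Within each level — low-acuity: 1.0% vs 18.5%; high-acuity: 33.1% vs 55.7% — Dr. Tanaka is lower every time.

Dr. Tanaka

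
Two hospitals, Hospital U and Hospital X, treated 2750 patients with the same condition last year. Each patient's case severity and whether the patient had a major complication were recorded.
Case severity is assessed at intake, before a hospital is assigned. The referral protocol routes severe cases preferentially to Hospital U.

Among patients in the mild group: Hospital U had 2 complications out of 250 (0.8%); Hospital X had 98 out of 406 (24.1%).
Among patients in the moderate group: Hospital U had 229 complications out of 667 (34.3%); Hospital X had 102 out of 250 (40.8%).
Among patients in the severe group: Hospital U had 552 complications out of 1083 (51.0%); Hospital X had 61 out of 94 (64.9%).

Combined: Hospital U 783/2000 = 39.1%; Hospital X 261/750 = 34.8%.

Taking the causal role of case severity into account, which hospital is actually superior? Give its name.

Within every case severity level Hospital U has the lower rate, yet pooled Hospital X does — Simpson's reversal.
Case severity satisfies the back-door criterion: it is not a descendant of the hospital, and it blocks the spurious path from hospital to outcome. Adjusting for it (i.e., using the within-case severity rates) gives the causal effect.
Within each level — mild: 0.8% vs 24.1%; moderate: 34.3% vs 40.8%; severe: 51.0% vs 64.9% — Hospital U is lower every time.

Hospital U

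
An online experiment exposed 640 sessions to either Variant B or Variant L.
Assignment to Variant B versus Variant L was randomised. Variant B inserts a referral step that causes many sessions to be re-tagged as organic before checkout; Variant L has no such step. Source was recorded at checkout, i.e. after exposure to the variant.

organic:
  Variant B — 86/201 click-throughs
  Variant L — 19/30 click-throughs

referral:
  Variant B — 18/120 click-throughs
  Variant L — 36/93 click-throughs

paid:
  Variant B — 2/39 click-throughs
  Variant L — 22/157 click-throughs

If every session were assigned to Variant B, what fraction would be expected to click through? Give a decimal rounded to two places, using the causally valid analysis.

The traffic source-specific comparison favours Variant L throughout, but the pooled figures favour Variant B. The question is whether to condition on traffic source.
Traffic source is downstream of the variant. One should not condition on a consequence of treatment, so the overall rates are the right comparison.
So P(outcome | do(Variant B)) is just the pooled rate for Variant B: 106/360 = 0.294.

0.29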